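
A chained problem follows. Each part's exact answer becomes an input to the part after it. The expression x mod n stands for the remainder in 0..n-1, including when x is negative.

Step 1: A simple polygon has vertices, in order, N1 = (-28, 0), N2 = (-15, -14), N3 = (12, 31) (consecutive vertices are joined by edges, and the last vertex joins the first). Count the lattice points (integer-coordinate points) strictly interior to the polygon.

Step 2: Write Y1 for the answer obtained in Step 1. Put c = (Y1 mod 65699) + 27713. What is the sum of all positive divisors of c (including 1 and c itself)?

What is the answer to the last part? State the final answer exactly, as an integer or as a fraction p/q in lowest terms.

Step 1: cross terms: (-28*-14 - -15*0)=392, (-15*31 - 12*-14)=-297, (12*0 - -28*31)=868; twice the area = |963| = 963; area = 963/2; boundary points = 1 + 9 + 1 = 11; strictly interior points = area - boundary/2 + 1 = 477; answer 477
Step 2: Y1 = 477; c = 28190; 28190 = 2 * 5 * 2819; sigma = (1 + 2) * (1 + 5) * (1 + 2819) = 3 * 6 * 2820 = 50760; answer 50760

50760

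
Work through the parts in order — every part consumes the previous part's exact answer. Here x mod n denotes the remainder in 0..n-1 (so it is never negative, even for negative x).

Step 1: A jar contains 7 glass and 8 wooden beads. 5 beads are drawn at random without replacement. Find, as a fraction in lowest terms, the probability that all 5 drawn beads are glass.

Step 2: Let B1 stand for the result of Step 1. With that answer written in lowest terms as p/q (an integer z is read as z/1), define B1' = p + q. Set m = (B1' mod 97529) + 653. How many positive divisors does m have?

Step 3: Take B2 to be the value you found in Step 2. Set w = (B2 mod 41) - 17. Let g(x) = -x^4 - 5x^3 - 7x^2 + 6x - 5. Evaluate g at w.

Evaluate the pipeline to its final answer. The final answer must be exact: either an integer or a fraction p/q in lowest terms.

-35420

Step 1: total draws C(15,5) = 3003; favorable C(7,5) = 21; P = 1/143; answer 1/143
Step 2: B1 = 1/143; threaded value p + q = 144; m = 797; 797 is prime, so its only divisors are 1 and 797; count = 2; answer 2
Step 3: B2 = 2; w = -15; -1*(-15)^4 - 5*(-15)^3 - 7*(-15)^2 + 6*(-15)^1 - 5 = (-50625) + (16875) + (-1575) + (-90) + (-5) = -35420; answer -35420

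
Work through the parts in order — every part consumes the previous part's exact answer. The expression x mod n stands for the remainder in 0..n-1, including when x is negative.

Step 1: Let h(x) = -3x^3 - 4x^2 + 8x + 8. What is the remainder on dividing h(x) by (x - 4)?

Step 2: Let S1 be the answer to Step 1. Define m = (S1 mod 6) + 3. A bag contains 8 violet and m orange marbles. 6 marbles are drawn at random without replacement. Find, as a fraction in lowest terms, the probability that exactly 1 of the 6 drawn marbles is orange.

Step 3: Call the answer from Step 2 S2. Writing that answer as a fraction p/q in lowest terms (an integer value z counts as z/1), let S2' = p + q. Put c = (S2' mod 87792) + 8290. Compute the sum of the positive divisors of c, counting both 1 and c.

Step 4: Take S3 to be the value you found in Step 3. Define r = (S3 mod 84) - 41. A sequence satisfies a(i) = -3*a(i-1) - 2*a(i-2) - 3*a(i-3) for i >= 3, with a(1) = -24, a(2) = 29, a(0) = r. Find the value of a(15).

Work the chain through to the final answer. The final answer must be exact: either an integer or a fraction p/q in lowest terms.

-694176

Step 1: remainder = value at the root: -3*(4)^3 - 4*(4)^2 + 8*(4)^1 + 8 = (-192) + (-64) + (32) + (8) = -216; answer -216
Step 2: S1 = -216; m = 3; total draws C(11,6) = 462; favorable C(3,1)*C(8,5) = 168; P = 4/11; answer 4/11
Step 3: S2 = 4/11; threaded value p + q = 15; c = 8305; 8305 = 5 * 11 * 151; sigma = (1 + 5) * (1 + 11) * (1 + 151) = 6 * 12 * 152 = 10944; answer 10944
Step 4: S3 = 10944; r = -17; a(3) = -3*(29) - 2*(-24) - 3*(-17) = 12; iterating: a(3)=12, a(4)=-22, a(5)=-45, a(6)=143, a(7)=-273, a(8)=668, a(9)=-1887, a(10)=5144, a(11)=-13662, a(12)=36359, a(13)=-97185, a(14)=259823, a(15)=-694176; answer -694176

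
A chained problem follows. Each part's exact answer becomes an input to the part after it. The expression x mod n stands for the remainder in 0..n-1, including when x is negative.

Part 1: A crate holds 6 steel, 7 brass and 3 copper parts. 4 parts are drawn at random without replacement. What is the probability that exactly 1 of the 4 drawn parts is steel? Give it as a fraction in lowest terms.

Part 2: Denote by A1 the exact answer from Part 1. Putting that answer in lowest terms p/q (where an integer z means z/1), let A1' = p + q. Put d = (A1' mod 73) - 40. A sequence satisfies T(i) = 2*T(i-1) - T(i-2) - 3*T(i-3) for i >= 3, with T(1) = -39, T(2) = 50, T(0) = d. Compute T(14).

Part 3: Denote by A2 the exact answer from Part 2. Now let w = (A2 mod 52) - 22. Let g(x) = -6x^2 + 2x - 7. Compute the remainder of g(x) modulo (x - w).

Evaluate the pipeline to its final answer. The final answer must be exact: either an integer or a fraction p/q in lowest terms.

-2367

Part 1: total draws C(16,4) = 1820; favorable C(6,1)*C(10,3) = 720; P = 36/91; answer 36/91
Part 2: A1 = 36/91; threaded value p + q = 127; d = 14; T(3) = 2*(50) - 1*(-39) - 3*(14) = 97; iterating: T(3)=97, T(4)=261, T(5)=275, T(6)=-2, T(7)=-1062, T(8)=-2947, T(9)=-4826, T(10)=-3519, T(11)=6629, T(12)=31255, T(13)=66438, T(14)=81734; answer 81734
Part 3: A2 = 81734; w = 20; remainder = value at the root: -6*(20)^2 + 2*(20)^1 - 7 = (-2400) + (40) + (-7) = -2367; answer -2367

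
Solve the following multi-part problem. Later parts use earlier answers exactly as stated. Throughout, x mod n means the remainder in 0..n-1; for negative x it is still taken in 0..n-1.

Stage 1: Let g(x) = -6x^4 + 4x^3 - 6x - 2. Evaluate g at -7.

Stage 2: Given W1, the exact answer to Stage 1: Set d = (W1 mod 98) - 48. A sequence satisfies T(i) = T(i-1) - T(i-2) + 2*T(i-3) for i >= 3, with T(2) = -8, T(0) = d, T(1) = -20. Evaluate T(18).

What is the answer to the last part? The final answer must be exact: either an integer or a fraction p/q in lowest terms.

Stage 1: -6*(-7)^4 + 4*(-7)^3 - 6*(-7)^1 - 2 = (-14406) + (-1372) + (42) + (-2) = -15738; answer -15738
Stage 2: W1 = -15738; d = -8; T(3) = 1*(-8) - 1*(-20) + 2*(-8) = -4; iterating: T(3)=-4, T(4)=-36, T(5)=-48, T(6)=-20, T(7)=-44, T(8)=-120, T(9)=-116, T(10)=-84, T(11)=-208, T(12)=-356, T(13)=-316, T(14)=-376, T(15)=-772, T(16)=-1028, T(17)=-1008, T(18)=-1524; answer -1524

-1524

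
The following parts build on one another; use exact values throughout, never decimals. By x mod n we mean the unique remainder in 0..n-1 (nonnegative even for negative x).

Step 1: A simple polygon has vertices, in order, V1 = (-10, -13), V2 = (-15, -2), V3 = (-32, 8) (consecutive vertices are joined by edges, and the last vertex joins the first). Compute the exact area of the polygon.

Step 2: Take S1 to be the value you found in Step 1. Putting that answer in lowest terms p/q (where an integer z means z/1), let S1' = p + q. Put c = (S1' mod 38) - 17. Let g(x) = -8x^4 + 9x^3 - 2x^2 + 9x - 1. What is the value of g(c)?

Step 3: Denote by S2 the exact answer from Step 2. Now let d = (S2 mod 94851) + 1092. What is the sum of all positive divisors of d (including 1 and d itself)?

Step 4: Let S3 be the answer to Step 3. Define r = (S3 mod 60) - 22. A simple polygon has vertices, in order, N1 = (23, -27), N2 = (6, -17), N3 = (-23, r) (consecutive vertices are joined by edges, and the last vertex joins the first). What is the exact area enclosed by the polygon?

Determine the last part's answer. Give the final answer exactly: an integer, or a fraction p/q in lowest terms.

171/2

Step 1: cross terms: (-10*-2 - -15*-13)=-175, (-15*8 - -32*-2)=-184, (-32*-13 - -10*8)=496; twice the area = |137| = 137; area = 137/2; answer 137/2
Step 2: S1 = 137/2; threaded value p + q = 139; c = 8; -8*(8)^4 + 9*(8)^3 - 2*(8)^2 + 9*(8)^1 - 1 = (-32768) + (4608) + (-128) + (72) + (-1) = -28217; answer -28217
Step 3: S2 = -28217; d = 67726; 67726 = 2 * 33863; sigma = (1 + 2) * (1 + 33863) = 3 * 33864 = 101592; answer 101592
Step 4: S3 = 101592; r = -10; cross terms: (23*-17 - 6*-27)=-229, (6*-10 - -23*-17)=-451, (-23*-27 - 23*-10)=851; twice the area = |171| = 171; area = 171/2; answer 171/2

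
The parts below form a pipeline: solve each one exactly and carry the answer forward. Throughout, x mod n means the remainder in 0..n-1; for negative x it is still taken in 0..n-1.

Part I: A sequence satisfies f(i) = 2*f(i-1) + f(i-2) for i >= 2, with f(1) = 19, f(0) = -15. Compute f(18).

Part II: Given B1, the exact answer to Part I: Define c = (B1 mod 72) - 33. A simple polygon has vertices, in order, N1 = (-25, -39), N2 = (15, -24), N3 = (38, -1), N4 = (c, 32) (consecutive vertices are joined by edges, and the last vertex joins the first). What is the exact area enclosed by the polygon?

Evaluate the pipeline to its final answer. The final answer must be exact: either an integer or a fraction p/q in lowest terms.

2239

Part I: f(2) = 2*(19) + 1*(-15) = 23; iterating: f(2)=23, f(3)=65, f(4)=153, f(5)=371, f(6)=895, f(7)=2161, f(8)=5217, f(9)=12595, f(10)=30407, f(11)=73409, f(12)=177225, f(13)=427859, f(14)=1032943, f(15)=2493745, f(16)=6020433, f(17)=14534611, f(18)=35089655; answer 35089655
Part II: B1 = 35089655; c = -10; cross terms: (-25*-24 - 15*-39)=1185, (15*-1 - 38*-24)=897, (38*32 - -10*-1)=1206, (-10*-39 - -25*32)=1190; twice the area = |4478| = 4478; area = 2239; answer 2239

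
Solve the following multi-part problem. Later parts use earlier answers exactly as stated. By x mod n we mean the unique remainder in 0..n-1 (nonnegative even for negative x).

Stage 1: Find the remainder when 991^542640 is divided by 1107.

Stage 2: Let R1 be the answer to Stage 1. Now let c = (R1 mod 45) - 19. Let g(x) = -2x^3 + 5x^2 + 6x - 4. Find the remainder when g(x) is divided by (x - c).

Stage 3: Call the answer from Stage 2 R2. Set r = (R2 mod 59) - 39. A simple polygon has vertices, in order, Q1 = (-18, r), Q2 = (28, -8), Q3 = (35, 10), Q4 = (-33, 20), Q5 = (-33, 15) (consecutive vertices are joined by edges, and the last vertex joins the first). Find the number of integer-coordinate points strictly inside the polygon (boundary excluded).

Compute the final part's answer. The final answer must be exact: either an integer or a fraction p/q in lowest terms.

1811

Stage 1: squarings mod 1107: 991^1=991, 991^2=172, 991^4=802, 991^8=37, 991^16=262, 991^32=10, 991^64=100, 991^128=37, 991^256=262, 991^512=10, 991^1024=100, 991^2048=37, 991^4096=262, 991^8192=10, 991^16384=100, 991^32768=37, 991^65536=262, 991^131072=10, 991^262144=100, 991^524288=37; 991^542640 = 991^16 * 991^32 * 991^128 * 991^256 * 991^512 * 991^1024 * 991^16384 * 991^524288 = 1 (mod 1107); answer 1
Stage 2: R1 = 1; c = -18; remainder = value at the root: -2*(-18)^3 + 5*(-18)^2 + 6*(-18)^1 - 4 = (11664) + (1620) + (-108) + (-4) = 13172; answer 13172
Stage 3: R2 = 13172; r = -24; cross terms: (-18*-8 - 28*-24)=816, (28*10 - 35*-8)=560, (35*20 - -33*10)=1030, (-33*15 - -33*20)=165, (-33*-24 - -18*15)=1062; twice the area = |3633| = 3633; area = 3633/2; boundary points = 2 + 1 + 2 + 5 + 3 = 13; strictly interior points = area - boundary/2 + 1 = 1811; answer 1811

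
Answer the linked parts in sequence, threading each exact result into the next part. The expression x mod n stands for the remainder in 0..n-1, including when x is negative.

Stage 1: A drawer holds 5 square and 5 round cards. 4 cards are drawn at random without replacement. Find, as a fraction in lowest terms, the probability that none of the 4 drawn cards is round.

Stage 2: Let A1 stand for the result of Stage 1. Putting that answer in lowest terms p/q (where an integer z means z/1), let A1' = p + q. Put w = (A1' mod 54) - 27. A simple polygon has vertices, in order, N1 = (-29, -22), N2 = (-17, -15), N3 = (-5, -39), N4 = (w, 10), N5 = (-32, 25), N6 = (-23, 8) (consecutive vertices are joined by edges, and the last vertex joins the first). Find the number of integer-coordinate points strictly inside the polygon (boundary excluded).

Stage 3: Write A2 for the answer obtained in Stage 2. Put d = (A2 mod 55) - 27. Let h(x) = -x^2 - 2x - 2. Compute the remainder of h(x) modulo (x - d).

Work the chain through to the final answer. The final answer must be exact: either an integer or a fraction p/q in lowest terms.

-626

Stage 1: total draws C(10,4) = 210; favorable C(5,4) = 5; P = 1/42; answer 1/42
Stage 2: A1 = 1/42; threaded value p + q = 43; w = 16; cross terms: (-29*-15 - -17*-22)=61, (-17*-39 - -5*-15)=588, (-5*10 - 16*-39)=574, (16*25 - -32*10)=720, (-32*8 - -23*25)=319, (-23*-22 - -29*8)=738; twice the area = |3000| = 3000; area = 1500; boundary points = 1 + 12 + 7 + 3 + 1 + 6 = 30; strictly interior points = area - boundary/2 + 1 = 1486; answer 1486
Stage 3: A2 = 1486; d = -26; remainder = value at the root: -1*(-26)^2 - 2*(-26)^1 - 2 = (-676) + (52) + (-2) = -626; answer -626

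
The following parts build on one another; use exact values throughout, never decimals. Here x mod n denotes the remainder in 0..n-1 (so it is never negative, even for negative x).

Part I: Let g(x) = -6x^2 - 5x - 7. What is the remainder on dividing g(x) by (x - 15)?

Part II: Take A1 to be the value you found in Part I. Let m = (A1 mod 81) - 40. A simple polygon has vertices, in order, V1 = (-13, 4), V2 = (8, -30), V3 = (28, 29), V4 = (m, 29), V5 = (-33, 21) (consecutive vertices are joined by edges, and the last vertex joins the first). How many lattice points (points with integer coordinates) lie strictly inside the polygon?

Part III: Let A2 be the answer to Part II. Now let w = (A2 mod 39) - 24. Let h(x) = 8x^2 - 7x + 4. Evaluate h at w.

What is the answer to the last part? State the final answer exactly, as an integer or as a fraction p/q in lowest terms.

Part I: remainder = value at the root: -6*(15)^2 - 5*(15)^1 - 7 = (-1350) + (-75) + (-7) = -1432; answer -1432
Part II: A1 = -1432; m = -14; cross terms: (-13*-30 - 8*4)=358, (8*29 - 28*-30)=1072, (28*29 - -14*29)=1218, (-14*21 - -33*29)=663, (-33*4 - -13*21)=141; twice the area = |3452| = 3452; area = 1726; boundary points = 1 + 1 + 42 + 1 + 1 = 46; strictly interior points = area - boundary/2 + 1 = 1704; answer 1704
Part III: A2 = 1704; w = 3; 8*(3)^2 - 7*(3)^1 + 4 = (72) + (-21) + (4) = 55; answer 55

55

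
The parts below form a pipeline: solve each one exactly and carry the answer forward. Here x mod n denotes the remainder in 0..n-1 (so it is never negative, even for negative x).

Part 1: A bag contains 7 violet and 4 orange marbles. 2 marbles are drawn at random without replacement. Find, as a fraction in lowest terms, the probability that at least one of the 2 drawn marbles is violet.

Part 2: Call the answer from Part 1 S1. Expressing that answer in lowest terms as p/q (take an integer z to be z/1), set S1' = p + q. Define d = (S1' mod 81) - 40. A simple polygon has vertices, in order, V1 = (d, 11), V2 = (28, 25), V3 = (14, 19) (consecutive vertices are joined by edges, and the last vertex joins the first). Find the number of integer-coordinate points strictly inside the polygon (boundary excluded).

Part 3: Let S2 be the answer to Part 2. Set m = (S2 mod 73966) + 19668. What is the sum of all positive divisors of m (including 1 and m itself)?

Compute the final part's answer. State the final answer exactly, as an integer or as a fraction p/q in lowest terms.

Part 1: total draws C(11,2) = 55; complement C(4,2) = 6; favorable 55 - 6 = 49; P = 49/55; answer 49/55
Part 2: S1 = 49/55; threaded value p + q = 104; d = -17; cross terms: (-17*25 - 28*11)=-733, (28*19 - 14*25)=182, (14*11 - -17*19)=477; twice the area = |-74| = 74; area = 37; boundary points = 1 + 2 + 1 = 4; strictly interior points = area - boundary/2 + 1 = 36; answer 36
Part 3: S2 = 36; m = 19704; 19704 = 2^3 * 3 * 821; sigma = (1 + 2 + 4 + 8) * (1 + 3) * (1 + 821) = 15 * 4 * 822 = 49320; answer 49320

49320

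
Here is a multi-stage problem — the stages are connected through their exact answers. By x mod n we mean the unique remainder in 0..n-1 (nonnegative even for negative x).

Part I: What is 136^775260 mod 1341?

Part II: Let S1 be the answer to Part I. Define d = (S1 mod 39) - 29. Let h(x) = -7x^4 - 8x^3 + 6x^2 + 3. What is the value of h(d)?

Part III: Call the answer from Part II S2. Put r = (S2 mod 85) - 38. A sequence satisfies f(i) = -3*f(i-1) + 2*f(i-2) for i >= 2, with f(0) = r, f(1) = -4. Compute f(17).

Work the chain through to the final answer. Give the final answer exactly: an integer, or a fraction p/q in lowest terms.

-10768787416

Part I: squarings mod 1341: 136^1=136, 136^2=1063, 136^4=847, 136^8=1315, 136^16=676, 136^32=1036, 136^64=496, 136^128=613, 136^256=289, 136^512=379, 136^1024=154, 136^2048=919, 136^4096=1072, 136^8192=1288, 136^16384=127, 136^32768=37, 136^65536=28, 136^131072=784, 136^262144=478, 136^524288=514; 136^775260 = 136^4 * 136^8 * 136^16 * 136^64 * 136^1024 * 136^4096 * 136^16384 * 136^32768 * 136^65536 * 136^131072 * 136^524288 = 478 (mod 1341); answer 478
Part II: S1 = 478; d = -19; -7*(-19)^4 - 8*(-19)^3 + 6*(-19)^2 + 3 = (-912247) + (54872) + (2166) + (3) = -855206; answer -855206
Part III: S2 = -855206; r = 26; f(2) = -3*(-4) + 2*(26) = 64; iterating: f(2)=64, f(3)=-200, f(4)=728, f(5)=-2584, f(6)=9208, f(7)=-32792, f(8)=116792, f(9)=-415960, f(10)=1481464, f(11)=-5276312, f(12)=18791864, f(13)=-66928216, f(14)=238368376, f(15)=-848961560, f(16)=3023621432, f(17)=-10768787416; answer -10768787416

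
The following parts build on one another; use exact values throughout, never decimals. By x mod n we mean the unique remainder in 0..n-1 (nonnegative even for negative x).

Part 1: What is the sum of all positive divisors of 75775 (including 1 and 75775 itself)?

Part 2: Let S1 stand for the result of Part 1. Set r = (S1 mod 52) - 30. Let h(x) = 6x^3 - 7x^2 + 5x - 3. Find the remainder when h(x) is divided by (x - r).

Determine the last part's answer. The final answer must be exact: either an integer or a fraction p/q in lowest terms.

Part 1: 75775 = 5^2 * 7 * 433; sigma = (1 + 5 + 25) * (1 + 7) * (1 + 433) = 31 * 8 * 434 = 107632; answer 107632
Part 2: S1 = 107632; r = 14; remainder = value at the root: 6*(14)^3 - 7*(14)^2 + 5*(14)^1 - 3 = (16464) + (-1372) + (70) + (-3) = 15159; answer 15159

15159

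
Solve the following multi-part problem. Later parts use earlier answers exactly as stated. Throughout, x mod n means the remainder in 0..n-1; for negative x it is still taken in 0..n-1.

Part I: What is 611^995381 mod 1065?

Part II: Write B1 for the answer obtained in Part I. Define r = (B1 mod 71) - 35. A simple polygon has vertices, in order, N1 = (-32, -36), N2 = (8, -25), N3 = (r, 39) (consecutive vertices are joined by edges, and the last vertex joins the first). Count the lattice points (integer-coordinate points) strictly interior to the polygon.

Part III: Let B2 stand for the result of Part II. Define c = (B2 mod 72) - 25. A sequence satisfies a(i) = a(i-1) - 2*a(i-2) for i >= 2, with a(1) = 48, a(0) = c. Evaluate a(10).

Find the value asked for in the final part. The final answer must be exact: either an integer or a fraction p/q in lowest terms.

Part I: squarings mod 1065: 611^1=611, 611^2=571, 611^4=151, 611^8=436, 611^16=526, 611^32=841, 611^64=121, 611^128=796, 611^256=1006, 611^512=286, 611^1024=856, 611^2048=16, 611^4096=256, 611^8192=571, 611^16384=151, 611^32768=436, 611^65536=526, 611^131072=841, 611^262144=121, 611^524288=796; 611^995381 = 611^1 * 611^4 * 611^16 * 611^32 * 611^4096 * 611^8192 * 611^65536 * 611^131072 * 611^262144 * 611^524288 = 881 (mod 1065); answer 881
Part II: B1 = 881; r = -6; cross terms: (-32*-25 - 8*-36)=1088, (8*39 - -6*-25)=162, (-6*-36 - -32*39)=1464; twice the area = |2714| = 2714; area = 1357; boundary points = 1 + 2 + 1 = 4; strictly interior points = area - boundary/2 + 1 = 1356; answer 1356
Part III: B2 = 1356; c = 35; a(2) = 1*(48) - 2*(35) = -22; iterating: a(2)=-22, a(3)=-118, a(4)=-74, a(5)=162, a(6)=310, a(7)=-14, a(8)=-634, a(9)=-606, a(10)=662; answer 662

662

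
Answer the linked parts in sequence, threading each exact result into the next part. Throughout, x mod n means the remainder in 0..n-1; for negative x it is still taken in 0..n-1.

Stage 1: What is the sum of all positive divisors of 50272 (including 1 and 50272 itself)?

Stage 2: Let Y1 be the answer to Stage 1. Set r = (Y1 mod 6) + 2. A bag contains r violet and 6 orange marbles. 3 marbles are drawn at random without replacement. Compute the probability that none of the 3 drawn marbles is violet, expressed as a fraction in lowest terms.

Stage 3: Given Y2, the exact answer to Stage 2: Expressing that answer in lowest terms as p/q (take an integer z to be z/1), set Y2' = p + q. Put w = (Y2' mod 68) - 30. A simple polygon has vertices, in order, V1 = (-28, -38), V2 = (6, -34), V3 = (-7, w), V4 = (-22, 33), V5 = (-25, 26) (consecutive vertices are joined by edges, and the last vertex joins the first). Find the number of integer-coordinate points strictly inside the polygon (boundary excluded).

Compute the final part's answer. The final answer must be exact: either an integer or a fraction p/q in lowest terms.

1165

Stage 1: 50272 = 2^5 * 1571; sigma = (1 + 2 + 4 + 8 + 16 + 32) * (1 + 1571) = 63 * 1572 = 99036; answer 99036
Stage 2: Y1 = 99036; r = 2; total draws C(8,3) = 56; favorable C(6,3) = 20; P = 5/14; answer 5/14
Stage 3: Y2 = 5/14; threaded value p + q = 19; w = -11; cross terms: (-28*-34 - 6*-38)=1180, (6*-11 - -7*-34)=-304, (-7*33 - -22*-11)=-473, (-22*26 - -25*33)=253, (-25*-38 - -28*26)=1678; twice the area = |2334| = 2334; area = 1167; boundary points = 2 + 1 + 1 + 1 + 1 = 6; strictly interior points = area - boundary/2 + 1 = 1165; answer 1165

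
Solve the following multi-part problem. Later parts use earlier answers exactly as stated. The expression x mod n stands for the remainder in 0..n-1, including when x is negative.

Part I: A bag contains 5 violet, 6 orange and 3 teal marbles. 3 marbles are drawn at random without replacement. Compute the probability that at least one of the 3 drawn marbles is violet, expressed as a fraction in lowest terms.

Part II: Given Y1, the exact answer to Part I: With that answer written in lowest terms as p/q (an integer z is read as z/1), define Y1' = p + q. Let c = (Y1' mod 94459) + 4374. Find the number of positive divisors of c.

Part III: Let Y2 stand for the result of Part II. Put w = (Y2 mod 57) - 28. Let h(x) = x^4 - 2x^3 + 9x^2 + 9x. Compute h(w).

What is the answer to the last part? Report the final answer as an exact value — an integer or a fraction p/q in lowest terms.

Part I: total draws C(14,3) = 364; complement C(9,3) = 84; favorable 364 - 84 = 280; P = 10/13; answer 10/13
Part II: Y1 = 10/13; threaded value p + q = 23; c = 4397; 4397 is prime, so its only divisors are 1 and 4397; count = 2; answer 2
Part III: Y2 = 2; w = -26; 1*(-26)^4 - 2*(-26)^3 + 9*(-26)^2 + 9*(-26)^1 = (456976) + (35152) + (6084) + (-234) = 497978; answer 497978

497978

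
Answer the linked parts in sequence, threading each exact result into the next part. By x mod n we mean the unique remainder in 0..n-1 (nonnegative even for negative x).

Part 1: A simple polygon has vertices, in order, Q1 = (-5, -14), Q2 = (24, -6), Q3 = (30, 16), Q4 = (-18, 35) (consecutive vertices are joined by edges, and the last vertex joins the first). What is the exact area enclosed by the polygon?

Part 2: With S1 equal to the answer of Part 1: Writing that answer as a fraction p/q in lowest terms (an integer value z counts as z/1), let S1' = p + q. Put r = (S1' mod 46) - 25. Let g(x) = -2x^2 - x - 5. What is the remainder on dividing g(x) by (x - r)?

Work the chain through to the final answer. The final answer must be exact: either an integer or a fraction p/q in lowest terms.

Part 1: cross terms: (-5*-6 - 24*-14)=366, (24*16 - 30*-6)=564, (30*35 - -18*16)=1338, (-18*-14 - -5*35)=427; twice the area = |2695| = 2695; area = 2695/2; answer 2695/2
Part 2: S1 = 2695/2; threaded value p + q = 2697; r = 4; remainder = value at the root: -2*(4)^2 - 1*(4)^1 - 5 = (-32) + (-4) + (-5) = -41; answer -41

-41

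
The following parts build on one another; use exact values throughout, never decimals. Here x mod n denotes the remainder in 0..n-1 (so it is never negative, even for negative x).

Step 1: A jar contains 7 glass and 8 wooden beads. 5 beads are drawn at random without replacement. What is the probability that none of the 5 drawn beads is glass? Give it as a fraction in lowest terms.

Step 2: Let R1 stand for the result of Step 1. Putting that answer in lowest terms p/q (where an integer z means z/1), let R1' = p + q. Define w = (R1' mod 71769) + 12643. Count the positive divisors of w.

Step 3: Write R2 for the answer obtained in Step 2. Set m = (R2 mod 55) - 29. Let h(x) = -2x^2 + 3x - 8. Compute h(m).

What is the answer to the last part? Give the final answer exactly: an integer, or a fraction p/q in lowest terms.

-17

Step 1: total draws C(15,5) = 3003; favorable C(8,5) = 56; P = 8/429; answer 8/429
Step 2: R1 = 8/429; threaded value p + q = 437; w = 13080; 13080 = 2^3 * 3 * 5 * 109; number of divisors = (3+1) * (1+1) * (1+1) * (1+1) = 32; answer 32
Step 3: R2 = 32; m = 3; -2*(3)^2 + 3*(3)^1 - 8 = (-18) + (9) + (-8) = -17; answer -17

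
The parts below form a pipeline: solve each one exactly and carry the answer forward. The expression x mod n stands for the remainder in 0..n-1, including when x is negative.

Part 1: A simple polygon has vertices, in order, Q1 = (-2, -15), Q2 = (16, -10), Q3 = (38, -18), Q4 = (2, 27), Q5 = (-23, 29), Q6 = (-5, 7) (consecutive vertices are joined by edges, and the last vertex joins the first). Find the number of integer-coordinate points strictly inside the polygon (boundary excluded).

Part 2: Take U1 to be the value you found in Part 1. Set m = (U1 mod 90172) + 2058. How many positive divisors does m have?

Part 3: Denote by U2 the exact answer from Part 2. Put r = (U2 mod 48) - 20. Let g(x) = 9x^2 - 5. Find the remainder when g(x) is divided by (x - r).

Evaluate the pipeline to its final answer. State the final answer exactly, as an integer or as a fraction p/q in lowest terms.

2299

Part 1: cross terms: (-2*-10 - 16*-15)=260, (16*-18 - 38*-10)=92, (38*27 - 2*-18)=1062, (2*29 - -23*27)=679, (-23*7 - -5*29)=-16, (-5*-15 - -2*7)=89; twice the area = |2166| = 2166; area = 1083; boundary points = 1 + 2 + 9 + 1 + 2 + 1 = 16; strictly interior points = area - boundary/2 + 1 = 1076; answer 1076
Part 2: U1 = 1076; m = 3134; 3134 = 2 * 1567; number of divisors = (1+1) * (1+1) = 4; answer 4
Part 3: U2 = 4; r = -16; remainder = value at the root: 9*(-16)^2 - 5 = (2304) + (-5) = 2299; answer 2299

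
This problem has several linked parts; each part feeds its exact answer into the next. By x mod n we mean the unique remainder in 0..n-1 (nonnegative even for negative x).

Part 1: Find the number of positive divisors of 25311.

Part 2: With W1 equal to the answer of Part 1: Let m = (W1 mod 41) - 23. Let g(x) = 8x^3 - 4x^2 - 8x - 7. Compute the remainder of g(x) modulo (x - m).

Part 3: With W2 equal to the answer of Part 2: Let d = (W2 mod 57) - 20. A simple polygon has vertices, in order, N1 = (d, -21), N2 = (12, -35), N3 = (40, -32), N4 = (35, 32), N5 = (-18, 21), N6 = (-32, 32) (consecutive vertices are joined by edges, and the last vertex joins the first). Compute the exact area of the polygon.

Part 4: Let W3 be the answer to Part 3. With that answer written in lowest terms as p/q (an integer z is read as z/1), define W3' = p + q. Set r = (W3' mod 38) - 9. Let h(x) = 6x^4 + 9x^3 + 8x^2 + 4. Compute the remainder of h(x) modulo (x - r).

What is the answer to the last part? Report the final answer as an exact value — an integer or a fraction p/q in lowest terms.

2244

Part 1: 25311 = 3 * 11 * 13 * 59; number of divisors = (1+1) * (1+1) * (1+1) * (1+1) = 16; answer 16
Part 2: W1 = 16; m = -7; remainder = value at the root: 8*(-7)^3 - 4*(-7)^2 - 8*(-7)^1 - 7 = (-2744) + (-196) + (56) + (-7) = -2891; answer -2891
Part 3: W2 = -2891; d = -4; cross terms: (-4*-35 - 12*-21)=392, (12*-32 - 40*-35)=1016, (40*32 - 35*-32)=2400, (35*21 - -18*32)=1311, (-18*32 - -32*21)=96, (-32*-21 - -4*32)=800; twice the area = |6015| = 6015; area = 6015/2; answer 6015/2
Part 4: W3 = 6015/2; threaded value p + q = 6017; r = 4; remainder = value at the root: 6*(4)^4 + 9*(4)^3 + 8*(4)^2 + 4 = (1536) + (576) + (128) + (4) = 2244; answer 2244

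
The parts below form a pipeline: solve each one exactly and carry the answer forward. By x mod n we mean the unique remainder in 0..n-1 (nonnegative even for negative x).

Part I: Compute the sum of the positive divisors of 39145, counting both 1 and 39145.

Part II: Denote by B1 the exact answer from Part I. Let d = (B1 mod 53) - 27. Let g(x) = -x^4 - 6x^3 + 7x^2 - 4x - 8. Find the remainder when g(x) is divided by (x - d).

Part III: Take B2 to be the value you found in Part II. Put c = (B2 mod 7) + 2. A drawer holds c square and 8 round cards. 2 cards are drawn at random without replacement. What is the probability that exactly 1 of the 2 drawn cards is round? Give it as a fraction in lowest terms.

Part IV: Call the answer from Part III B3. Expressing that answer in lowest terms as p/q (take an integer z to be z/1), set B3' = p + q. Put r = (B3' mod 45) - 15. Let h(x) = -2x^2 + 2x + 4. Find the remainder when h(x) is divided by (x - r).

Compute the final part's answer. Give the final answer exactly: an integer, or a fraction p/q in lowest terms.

-260

Part I: 39145 = 5 * 7829; sigma = (1 + 5) * (1 + 7829) = 6 * 7830 = 46980; answer 46980
Part II: B1 = 46980; d = -5; remainder = value at the root: -1*(-5)^4 - 6*(-5)^3 + 7*(-5)^2 - 4*(-5)^1 - 8 = (-625) + (750) + (175) + (20) + (-8) = 312; answer 312
Part III: B2 = 312; c = 6; total draws C(14,2) = 91; favorable C(8,1)*C(6,1) = 48; P = 48/91; answer 48/91
Part IV: B3 = 48/91; threaded value p + q = 139; r = -11; remainder = value at the root: -2*(-11)^2 + 2*(-11)^1 + 4 = (-242) + (-22) + (4) = -260; answer -260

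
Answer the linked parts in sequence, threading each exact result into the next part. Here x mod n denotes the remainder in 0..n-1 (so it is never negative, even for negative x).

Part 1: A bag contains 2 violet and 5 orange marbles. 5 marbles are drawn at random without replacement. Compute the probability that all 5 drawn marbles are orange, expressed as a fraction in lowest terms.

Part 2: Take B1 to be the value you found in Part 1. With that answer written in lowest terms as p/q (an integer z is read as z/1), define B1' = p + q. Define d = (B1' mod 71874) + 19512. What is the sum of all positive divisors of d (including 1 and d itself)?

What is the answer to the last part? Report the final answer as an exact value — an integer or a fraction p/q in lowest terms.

29304

Part 1: total draws C(7,5) = 21; favorable C(5,5) = 1; P = 1/21; answer 1/21
Part 2: B1 = 1/21; threaded value p + q = 22; d = 19534; 19534 = 2 * 9767; sigma = (1 + 2) * (1 + 9767) = 3 * 9768 = 29304; answer 29304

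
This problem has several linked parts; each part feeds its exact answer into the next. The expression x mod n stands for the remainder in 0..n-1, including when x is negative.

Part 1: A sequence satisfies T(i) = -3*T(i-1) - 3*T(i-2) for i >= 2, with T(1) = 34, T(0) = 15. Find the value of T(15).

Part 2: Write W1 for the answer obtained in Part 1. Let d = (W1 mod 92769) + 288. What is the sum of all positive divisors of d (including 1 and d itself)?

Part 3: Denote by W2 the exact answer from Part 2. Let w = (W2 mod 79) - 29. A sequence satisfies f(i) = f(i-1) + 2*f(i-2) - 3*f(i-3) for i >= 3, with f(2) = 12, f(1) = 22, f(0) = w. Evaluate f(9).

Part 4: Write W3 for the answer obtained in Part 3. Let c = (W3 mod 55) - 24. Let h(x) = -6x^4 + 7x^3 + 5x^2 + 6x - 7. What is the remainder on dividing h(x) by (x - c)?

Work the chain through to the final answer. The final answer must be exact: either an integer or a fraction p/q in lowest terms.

Part 1: T(2) = -3*(34) - 3*(15) = -147; iterating: T(2)=-147, T(3)=339, T(4)=-576, T(5)=711, T(6)=-405, T(7)=-918, T(8)=3969, T(9)=-9153, T(10)=15552, T(11)=-19197, T(12)=10935, T(13)=24786, T(14)=-107163, T(15)=247131; answer 247131
Part 2: W1 = 247131; d = 61881; 61881 = 3 * 20627; sigma = (1 + 3) * (1 + 20627) = 4 * 20628 = 82512; answer 82512
Part 3: W2 = 82512; w = 7; f(3) = 1*(12) + 2*(22) - 3*(7) = 35; iterating: f(3)=35, f(4)=-7, f(5)=27, f(6)=-92, f(7)=-17, f(8)=-282, f(9)=-40; answer -40
Part 4: W3 = -40; c = -9; remainder = value at the root: -6*(-9)^4 + 7*(-9)^3 + 5*(-9)^2 + 6*(-9)^1 - 7 = (-39366) + (-5103) + (405) + (-54) + (-7) = -44125; answer -44125

-44125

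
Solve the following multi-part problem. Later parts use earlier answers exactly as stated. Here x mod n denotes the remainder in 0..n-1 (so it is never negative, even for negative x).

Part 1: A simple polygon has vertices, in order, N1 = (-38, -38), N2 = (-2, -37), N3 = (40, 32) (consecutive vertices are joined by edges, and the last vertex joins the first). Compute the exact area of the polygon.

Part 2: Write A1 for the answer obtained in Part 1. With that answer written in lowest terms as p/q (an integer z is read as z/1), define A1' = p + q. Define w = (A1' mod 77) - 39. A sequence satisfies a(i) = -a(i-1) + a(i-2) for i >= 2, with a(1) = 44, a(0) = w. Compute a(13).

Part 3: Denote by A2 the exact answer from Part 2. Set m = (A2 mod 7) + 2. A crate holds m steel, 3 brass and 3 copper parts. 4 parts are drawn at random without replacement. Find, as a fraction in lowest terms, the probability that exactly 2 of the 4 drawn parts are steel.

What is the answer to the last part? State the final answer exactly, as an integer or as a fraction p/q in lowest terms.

5/11

Part 1: cross terms: (-38*-37 - -2*-38)=1330, (-2*32 - 40*-37)=1416, (40*-38 - -38*32)=-304; twice the area = |2442| = 2442; area = 1221; answer 1221
Part 2: A1 = 1221; threaded value p + q = 1222; w = 28; a(2) = -1*(44) + 1*(28) = -16; iterating: a(2)=-16, a(3)=60, a(4)=-76, a(5)=136, a(6)=-212, a(7)=348, a(8)=-560, a(9)=908, a(10)=-1468, a(11)=2376, a(12)=-3844, a(13)=6220; answer 6220
Part 3: A2 = 6220; m = 6; total draws C(12,4) = 495; favorable C(6,2)*C(6,2) = 225; P = 5/11; answer 5/11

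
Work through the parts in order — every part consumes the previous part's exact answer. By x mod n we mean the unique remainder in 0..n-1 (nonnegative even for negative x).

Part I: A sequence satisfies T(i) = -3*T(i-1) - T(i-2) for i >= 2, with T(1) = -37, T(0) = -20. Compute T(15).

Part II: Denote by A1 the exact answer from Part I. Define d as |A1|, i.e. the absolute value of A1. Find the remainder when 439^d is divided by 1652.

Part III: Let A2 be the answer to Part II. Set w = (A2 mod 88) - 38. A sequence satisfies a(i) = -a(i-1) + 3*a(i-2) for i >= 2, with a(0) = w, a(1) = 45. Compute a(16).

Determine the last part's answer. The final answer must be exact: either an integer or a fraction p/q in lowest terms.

Part I: T(2) = -3*(-37) - 1*(-20) = 131; iterating: T(2)=131, T(3)=-356, T(4)=937, T(5)=-2455, T(6)=6428, T(7)=-16829, T(8)=44059, T(9)=-115348, T(10)=301985, T(11)=-790607, T(12)=2069836, T(13)=-5418901, T(14)=14186867, T(15)=-37141700; answer -37141700
Part II: A1 = -37141700; d = 37141700; squarings mod 1652: 439^1=439, 439^2=1089, 439^4=1437, 439^8=1621, 439^16=961, 439^32=53, 439^64=1157, 439^128=529, 439^256=653, 439^512=193, 439^1024=905, 439^2048=1285, 439^4096=877, 439^8192=949, 439^16384=261, 439^32768=389, 439^65536=989, 439^131072=137, 439^262144=597, 439^524288=1229, 439^1048576=513, 439^2097152=501, 439^4194304=1549, 439^8388608=697, 439^16777216=121, 439^33554432=1425; 439^37141700 = 439^4 * 439^64 * 439^128 * 439^1024 * 439^2048 * 439^4096 * 439^8192 * 439^32768 * 439^131072 * 439^262144 * 439^1048576 * 439^2097152 * 439^33554432 = 1621 (mod 1652); answer 1621
Part III: A2 = 1621; w = -1; a(2) = -1*(45) + 3*(-1) = -48; iterating: a(2)=-48, a(3)=183, a(4)=-327, a(5)=876, a(6)=-1857, a(7)=4485, a(8)=-10056, a(9)=23511, a(10)=-53679, a(11)=124212, a(12)=-285249, a(13)=657885, a(14)=-1513632, a(15)=3487287, a(16)=-8028183; answer -8028183

-8028183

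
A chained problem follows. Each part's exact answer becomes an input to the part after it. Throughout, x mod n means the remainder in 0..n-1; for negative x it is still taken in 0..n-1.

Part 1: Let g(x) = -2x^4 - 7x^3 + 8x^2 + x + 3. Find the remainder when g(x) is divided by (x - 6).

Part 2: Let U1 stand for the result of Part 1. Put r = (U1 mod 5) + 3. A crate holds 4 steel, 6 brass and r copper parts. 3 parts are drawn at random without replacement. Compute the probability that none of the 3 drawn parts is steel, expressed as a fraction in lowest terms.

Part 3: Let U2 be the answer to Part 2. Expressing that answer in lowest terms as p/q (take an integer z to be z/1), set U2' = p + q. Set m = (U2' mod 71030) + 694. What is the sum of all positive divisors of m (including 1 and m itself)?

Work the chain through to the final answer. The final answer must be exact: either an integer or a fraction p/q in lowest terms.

734

Part 1: remainder = value at the root: -2*(6)^4 - 7*(6)^3 + 8*(6)^2 + 1*(6)^1 + 3 = (-2592) + (-1512) + (288) + (6) + (3) = -3807; answer -3807
Part 2: U1 = -3807; r = 6; total draws C(16,3) = 560; favorable C(12,3) = 220; P = 11/28; answer 11/28
Part 3: U2 = 11/28; threaded value p + q = 39; m = 733; 733 is prime, so its only divisors are 1 and 733; sigma = 1 + 733 = 734; answer 734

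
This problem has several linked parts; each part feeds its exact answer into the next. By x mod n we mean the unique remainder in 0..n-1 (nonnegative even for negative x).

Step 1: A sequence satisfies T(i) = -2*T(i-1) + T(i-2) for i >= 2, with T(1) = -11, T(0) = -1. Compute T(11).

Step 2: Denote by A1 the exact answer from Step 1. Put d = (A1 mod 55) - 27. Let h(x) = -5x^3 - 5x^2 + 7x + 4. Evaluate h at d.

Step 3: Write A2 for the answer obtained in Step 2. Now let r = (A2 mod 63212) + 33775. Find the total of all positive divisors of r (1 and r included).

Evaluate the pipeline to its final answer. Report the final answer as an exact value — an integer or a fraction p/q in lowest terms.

87978

Step 1: T(2) = -2*(-11) + 1*(-1) = 21; iterating: T(2)=21, T(3)=-53, T(4)=127, T(5)=-307, T(6)=741, T(7)=-1789, T(8)=4319, T(9)=-10427, T(10)=25173, T(11)=-60773; answer -60773
Step 2: A1 = -60773; d = -25; -5*(-25)^3 - 5*(-25)^2 + 7*(-25)^1 + 4 = (78125) + (-3125) + (-175) + (4) = 74829; answer 74829
Step 3: A2 = 74829; r = 45392; 45392 = 2^4 * 2837; sigma = (1 + 2 + 4 + 8 + 16) * (1 + 2837) = 31 * 2838 = 87978; answer 87978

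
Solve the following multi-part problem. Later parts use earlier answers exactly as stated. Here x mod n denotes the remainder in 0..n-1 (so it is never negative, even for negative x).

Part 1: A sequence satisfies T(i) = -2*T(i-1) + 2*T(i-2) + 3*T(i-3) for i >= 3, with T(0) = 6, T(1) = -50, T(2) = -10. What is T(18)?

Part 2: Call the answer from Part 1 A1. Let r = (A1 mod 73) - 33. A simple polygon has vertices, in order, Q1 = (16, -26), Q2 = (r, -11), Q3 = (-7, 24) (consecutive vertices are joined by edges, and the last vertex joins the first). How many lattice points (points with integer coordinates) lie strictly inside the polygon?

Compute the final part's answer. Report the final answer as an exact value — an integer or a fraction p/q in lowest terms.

572

Part 1: T(3) = -2*(-10) + 2*(-50) + 3*(6) = -62; iterating: T(3)=-62, T(4)=-46, T(5)=-62, T(6)=-154, T(7)=46, T(8)=-586, T(9)=802, T(10)=-2638, T(11)=5122, T(12)=-13114, T(13)=28558, T(14)=-67978, T(15)=153730, T(16)=-357742, T(17)=819010, T(18)=-1892314; answer -1892314
Part 2: A1 = -1892314; r = 32; cross terms: (16*-11 - 32*-26)=656, (32*24 - -7*-11)=691, (-7*-26 - 16*24)=-202; twice the area = |1145| = 1145; area = 1145/2; boundary points = 1 + 1 + 1 = 3; strictly interior points = area - boundary/2 + 1 = 572; answer 572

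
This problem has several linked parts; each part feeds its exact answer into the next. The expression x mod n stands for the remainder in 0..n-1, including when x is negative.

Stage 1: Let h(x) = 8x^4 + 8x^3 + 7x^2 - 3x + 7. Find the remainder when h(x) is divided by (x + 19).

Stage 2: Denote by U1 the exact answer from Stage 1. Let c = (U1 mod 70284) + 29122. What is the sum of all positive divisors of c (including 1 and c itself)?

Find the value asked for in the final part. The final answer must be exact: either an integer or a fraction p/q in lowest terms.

53248

Stage 1: remainder = value at the root: 8*(-19)^4 + 8*(-19)^3 + 7*(-19)^2 - 3*(-19)^1 + 7 = (1042568) + (-54872) + (2527) + (57) + (7) = 990287; answer 990287
Stage 2: U1 = 990287; c = 35433; 35433 = 3^2 * 31 * 127; sigma = (1 + 3 + 9) * (1 + 31) * (1 + 127) = 13 * 32 * 128 = 53248; answer 53248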